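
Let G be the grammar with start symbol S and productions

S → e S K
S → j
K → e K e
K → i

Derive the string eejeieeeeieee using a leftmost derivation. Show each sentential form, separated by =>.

S => eSK   [S → e S K]
eSK => eeSKK   [S → e S K]
eeSKK => eejKK   [S → j]
eejKK => eejeKeK   [K → e K e]
eejeKeK => eejeieK   [K → i]
eejeieK => eejeieeKe   [K → e K e]
eejeieeKe => eejeieeeKee   [K → e K e]
eejeieeeKee => eejeieeeeKeee   [K → e K e]
eejeieeeeKeee => eejeieeeeieee   [K → i]

S => eSK => eeSKK => eejKK => eejeKeK => eejeieK => eejeieeKe => eejeieeeKee => eejeieeeeKeee => eejeieeeeieee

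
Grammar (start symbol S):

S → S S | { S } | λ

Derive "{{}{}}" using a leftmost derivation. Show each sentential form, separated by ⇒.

S ⇒ {S} ⇒ {SS} ⇒ {{S}S} ⇒ {{}S} ⇒ {{}{S}} ⇒ {{}{}}

S ⇒ {S}   [S → { S }]
{S} ⇒ {SS}   [S → S S]
{SS} ⇒ {{S}S}   [S → { S }]
{{S}S} ⇒ {{}S}   [S → λ]
{{}S} ⇒ {{}{S}}   [S → { S }]
{{}{S}} ⇒ {{}{}}   [S → λ]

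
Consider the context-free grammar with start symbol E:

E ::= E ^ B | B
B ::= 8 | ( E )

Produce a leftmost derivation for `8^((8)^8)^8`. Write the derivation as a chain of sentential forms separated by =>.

E => E^B   [E ::= E ^ B]
E^B => E^B^B   [E ::= E ^ B]
E^B^B => B^B^B   [E ::= B]
B^B^B => 8^B^B   [B ::= 8]
8^B^B => 8^(E)^B   [B ::= ( E )]
8^(E)^B => 8^(E^B)^B   [E ::= E ^ B]
8^(E^B)^B => 8^(B^B)^B   [E ::= B]
8^(B^B)^B => 8^((E)^B)^B   [B ::= ( E )]
8^((E)^B)^B => 8^((B)^B)^B   [E ::= B]
8^((B)^B)^B => 8^((8)^B)^B   [B ::= 8]
8^((8)^B)^B => 8^((8)^8)^B   [B ::= 8]
8^((8)^8)^B => 8^((8)^8)^8   [B ::= 8]

E => E^B => E^B^B => B^B^B => 8^B^B => 8^(E)^B => 8^(E^B)^B => 8^(B^B)^B => 8^((E)^B)^B => 8^((B)^B)^B => 8^((8)^B)^B => 8^((8)^8)^B => 8^((8)^8)^8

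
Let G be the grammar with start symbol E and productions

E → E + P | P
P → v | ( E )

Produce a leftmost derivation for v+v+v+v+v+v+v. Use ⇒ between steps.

E⇒E+P⇒E+P+P⇒E+P+P+P⇒E+P+P+P+P⇒E+P+P+P+P+P⇒E+P+P+P+P+P+P⇒P+P+P+P+P+P+P⇒v+P+P+P+P+P+P⇒v+v+P+P+P+P+P⇒v+v+v+P+P+P+P⇒v+v+v+v+P+P+P⇒v+v+v+v+v+P+P⇒v+v+v+v+v+v+P⇒v+v+v+v+v+v+v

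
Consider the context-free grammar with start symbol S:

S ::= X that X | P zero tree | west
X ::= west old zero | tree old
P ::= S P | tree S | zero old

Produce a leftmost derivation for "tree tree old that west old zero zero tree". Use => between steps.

S => P zero tree   [S ::= P zero tree]
P zero tree => tree S zero tree   [P ::= tree S]
tree S zero tree => tree X that X zero tree   [S ::= X that X]
tree X that X zero tree => tree tree old that X zero tree   [X ::= tree old]
tree tree old that X zero tree => tree tree old that west old zero zero tree   [X ::= west old zero]

S => P zero tree => tree S zero tree => tree X that X zero tree => tree tree old that X zero tree => tree tree old that west old zero zero tree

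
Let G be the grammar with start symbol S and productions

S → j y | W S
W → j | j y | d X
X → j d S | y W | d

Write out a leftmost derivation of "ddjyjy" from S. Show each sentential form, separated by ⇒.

S ⇒ WS   [S → W S]
WS ⇒ dXS   [W → d X]
dXS ⇒ ddS   [X → d]
ddS ⇒ ddWS   [S → W S]
ddWS ⇒ ddjyS   [W → j y]
ddjyS ⇒ ddjyjy   [S → j y]

S ⇒ WS ⇒ dXS ⇒ ddS ⇒ ddWS ⇒ ddjyS ⇒ ddjyjy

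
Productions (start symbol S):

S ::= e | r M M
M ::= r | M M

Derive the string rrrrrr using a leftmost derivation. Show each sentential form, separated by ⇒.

S⇒rMM⇒rMMM⇒rMMMM⇒rMMMMM⇒rrMMMM⇒rrrMMM⇒rrrrMM⇒rrrrrM⇒rrrrrr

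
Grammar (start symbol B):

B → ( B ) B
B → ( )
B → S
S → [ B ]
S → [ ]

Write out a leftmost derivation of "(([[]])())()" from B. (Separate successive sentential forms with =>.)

B => (B)B   [B → ( B ) B]
(B)B => ((B)B)B   [B → ( B ) B]
((B)B)B => ((S)B)B   [B → S]
((S)B)B => (([B])B)B   [S → [ B ]]
(([B])B)B => (([S])B)B   [B → S]
(([S])B)B => (([[]])B)B   [S → [ ]]
(([[]])B)B => (([[]])())B   [B → ( )]
(([[]])())B => (([[]])())()   [B → ( )]

B => (B)B => ((B)B)B => ((S)B)B => (([B])B)B => (([S])B)B => (([[]])B)B => (([[]])())B => (([[]])())()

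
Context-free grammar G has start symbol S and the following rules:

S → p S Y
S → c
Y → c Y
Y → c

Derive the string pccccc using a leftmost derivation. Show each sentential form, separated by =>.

S=>pSY=>pcY=>pccY=>pcccY=>pccccY=>pccccc

S => pSY   [S → p S Y]
pSY => pcY   [S → c]
pcY => pccY   [Y → c Y]
pccY => pcccY   [Y → c Y]
pcccY => pccccY   [Y → c Y]
pccccY => pccccc   [Y → c]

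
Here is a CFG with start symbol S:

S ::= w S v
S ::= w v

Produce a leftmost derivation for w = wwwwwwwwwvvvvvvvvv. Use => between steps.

S => wSv => wwSvv => wwwSvvv => wwwwSvvvv => wwwwwSvvvvv => wwwwwwSvvvvvv => wwwwwwwSvvvvvvv => wwwwwwwwSvvvvvvvv => wwwwwwwwwvvvvvvvvv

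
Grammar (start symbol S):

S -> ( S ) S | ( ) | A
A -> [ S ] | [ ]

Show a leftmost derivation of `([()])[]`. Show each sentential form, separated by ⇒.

S ⇒ (S)S ⇒ (A)S ⇒ ([S])S ⇒ ([()])S ⇒ ([()])A ⇒ ([()])[]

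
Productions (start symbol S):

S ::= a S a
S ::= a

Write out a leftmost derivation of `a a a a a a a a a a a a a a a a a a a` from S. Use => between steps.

S => a S a => a a S a a => a a a S a a a => a a a a S a a a a => a a a a a S a a a a a => a a a a a a S a a a a a a => a a a a a a a S a a a a a a a => a a a a a a a a S a a a a a a a a => a a a a a a a a a S a a a a a a a a a => a a a a a a a a a a a a a a a a a a a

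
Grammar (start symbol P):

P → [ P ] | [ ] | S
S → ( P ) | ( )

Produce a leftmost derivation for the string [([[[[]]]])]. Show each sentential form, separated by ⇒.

P ⇒ [P]   [P → [ P ]]
[P] ⇒ [S]   [P → S]
[S] ⇒ [(P)]   [S → ( P )]
[(P)] ⇒ [([P])]   [P → [ P ]]
[([P])] ⇒ [([[P]])]   [P → [ P ]]
[([[P]])] ⇒ [([[[P]]])]   [P → [ P ]]
[([[[P]]])] ⇒ [([[[[]]]])]   [P → [ ]]

P ⇒ [P] ⇒ [S] ⇒ [(P)] ⇒ [([P])] ⇒ [([[P]])] ⇒ [([[[P]]])] ⇒ [([[[[]]]])]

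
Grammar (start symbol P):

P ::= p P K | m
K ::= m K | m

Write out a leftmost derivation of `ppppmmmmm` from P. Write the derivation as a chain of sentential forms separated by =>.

P=>pPK=>ppPKK=>pppPKKK=>ppppPKKKK=>ppppmKKKK=>ppppmmKKK=>ppppmmmKK=>ppppmmmmK=>ppppmmmmm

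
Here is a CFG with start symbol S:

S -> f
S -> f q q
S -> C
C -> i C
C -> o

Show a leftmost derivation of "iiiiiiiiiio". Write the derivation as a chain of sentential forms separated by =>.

S => C => iC => iiC => iiiC => iiiiC => iiiiiC => iiiiiiC => iiiiiiiC => iiiiiiiiC => iiiiiiiiiC => iiiiiiiiiiC => iiiiiiiiiio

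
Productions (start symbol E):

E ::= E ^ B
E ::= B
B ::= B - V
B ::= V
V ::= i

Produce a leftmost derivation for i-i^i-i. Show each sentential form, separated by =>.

E => E^B => B^B => B-V^B => V-V^B => i-V^B => i-i^B => i-i^B-V => i-i^V-V => i-i^i-V => i-i^i-i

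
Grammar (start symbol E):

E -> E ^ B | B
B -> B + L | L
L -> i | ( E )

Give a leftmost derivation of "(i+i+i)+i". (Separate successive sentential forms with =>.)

E=>B=>B+L=>L+L=>(E)+L=>(B)+L=>(B+L)+L=>(B+L+L)+L=>(L+L+L)+L=>(i+L+L)+L=>(i+i+L)+L=>(i+i+i)+L=>(i+i+i)+i

E => B   [E -> B]
B => B+L   [B -> B + L]
B+L => L+L   [B -> L]
L+L => (E)+L   [L -> ( E )]
(E)+L => (B)+L   [E -> B]
(B)+L => (B+L)+L   [B -> B + L]
(B+L)+L => (B+L+L)+L   [B -> B + L]
(B+L+L)+L => (L+L+L)+L   [B -> L]
(L+L+L)+L => (i+L+L)+L   [L -> i]
(i+L+L)+L => (i+i+L)+L   [L -> i]
(i+i+L)+L => (i+i+i)+L   [L -> i]
(i+i+i)+L => (i+i+i)+i   [L -> i]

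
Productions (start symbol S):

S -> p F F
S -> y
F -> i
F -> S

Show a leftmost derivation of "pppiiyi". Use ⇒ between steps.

S ⇒ pFF   [S -> p F F]
pFF ⇒ pSF   [F -> S]
pSF ⇒ ppFFF   [S -> p F F]
ppFFF ⇒ ppSFF   [F -> S]
ppSFF ⇒ pppFFFF   [S -> p F F]
pppFFFF ⇒ pppiFFF   [F -> i]
pppiFFF ⇒ pppiiFF   [F -> i]
pppiiFF ⇒ pppiiSF   [F -> S]
pppiiSF ⇒ pppiiyF   [S -> y]
pppiiyF ⇒ pppiiyi   [F -> i]

S ⇒ pFF ⇒ pSF ⇒ ppFFF ⇒ ppSFF ⇒ pppFFFF ⇒ pppiFFF ⇒ pppiiFF ⇒ pppiiSF ⇒ pppiiyF ⇒ pppiiyi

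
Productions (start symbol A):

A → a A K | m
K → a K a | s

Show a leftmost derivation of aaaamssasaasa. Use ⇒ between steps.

A ⇒ aAK ⇒ aaAKK ⇒ aaaAKKK ⇒ aaaaAKKKK ⇒ aaaamKKKK ⇒ aaaamsKKK ⇒ aaaamssKK ⇒ aaaamssaKaK ⇒ aaaamssasaK ⇒ aaaamssasaaKa ⇒ aaaamssasaasa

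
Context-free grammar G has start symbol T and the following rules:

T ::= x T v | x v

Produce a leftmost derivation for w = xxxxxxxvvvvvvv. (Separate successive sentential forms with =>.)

T => xTv   [T ::= x T v]
xTv => xxTvv   [T ::= x T v]
xxTvv => xxxTvvv   [T ::= x T v]
xxxTvvv => xxxxTvvvv   [T ::= x T v]
xxxxTvvvv => xxxxxTvvvvv   [T ::= x T v]
xxxxxTvvvvv => xxxxxxTvvvvvv   [T ::= x T v]
xxxxxxTvvvvvv => xxxxxxxvvvvvvv   [T ::= x v]

T=>xTv=>xxTvv=>xxxTvvv=>xxxxTvvvv=>xxxxxTvvvvv=>xxxxxxTvvvvvv=>xxxxxxxvvvvvvv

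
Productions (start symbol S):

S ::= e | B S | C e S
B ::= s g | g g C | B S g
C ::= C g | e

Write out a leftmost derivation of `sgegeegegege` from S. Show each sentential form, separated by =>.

S => BS => BSgS => BSgSgS => BSgSgSgS => sgSgSgSgS => sgCeSgSgSgS => sgCgeSgSgSgS => sgegeSgSgSgS => sgegeegSgSgS => sgegeegegSgS => sgegeegegegS => sgegeegegege

S => BS   [S ::= B S]
BS => BSgS   [B ::= B S g]
BSgS => BSgSgS   [B ::= B S g]
BSgSgS => BSgSgSgS   [B ::= B S g]
BSgSgSgS => sgSgSgSgS   [B ::= s g]
sgSgSgSgS => sgCeSgSgSgS   [S ::= C e S]
sgCeSgSgSgS => sgCgeSgSgSgS   [C ::= C g]
sgCgeSgSgSgS => sgegeSgSgSgS   [C ::= e]
sgegeSgSgSgS => sgegeegSgSgS   [S ::= e]
sgegeegSgSgS => sgegeegegSgS   [S ::= e]
sgegeegegSgS => sgegeegegegS   [S ::= e]
sgegeegegegS => sgegeegegege   [S ::= e]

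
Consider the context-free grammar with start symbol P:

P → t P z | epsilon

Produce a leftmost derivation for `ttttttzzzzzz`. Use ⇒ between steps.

P ⇒ tPz   [P → t P z]
tPz ⇒ ttPzz   [P → t P z]
ttPzz ⇒ tttPzzz   [P → t P z]
tttPzzz ⇒ ttttPzzzz   [P → t P z]
ttttPzzzz ⇒ tttttPzzzzz   [P → t P z]
tttttPzzzzz ⇒ ttttttPzzzzzz   [P → t P z]
ttttttPzzzzzz ⇒ ttttttzzzzzz   [P → epsilon]

P ⇒ tPz ⇒ ttPzz ⇒ tttPzzz ⇒ ttttPzzzz ⇒ tttttPzzzzz ⇒ ttttttPzzzzzz ⇒ ttttttzzzzzz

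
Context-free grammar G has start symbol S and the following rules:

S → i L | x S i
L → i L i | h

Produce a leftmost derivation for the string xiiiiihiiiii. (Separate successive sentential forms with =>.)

S => xSi   [S → x S i]
xSi => xiLi   [S → i L]
xiLi => xiiLii   [L → i L i]
xiiLii => xiiiLiii   [L → i L i]
xiiiLiii => xiiiiLiiii   [L → i L i]
xiiiiLiiii => xiiiiiLiiiii   [L → i L i]
xiiiiiLiiiii => xiiiiihiiiii   [L → h]

S=>xSi=>xiLi=>xiiLii=>xiiiLiii=>xiiiiLiiii=>xiiiiiLiiiii=>xiiiiihiiiii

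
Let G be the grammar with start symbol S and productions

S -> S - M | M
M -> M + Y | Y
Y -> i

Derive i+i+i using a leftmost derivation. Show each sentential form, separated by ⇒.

S ⇒ M   [S -> M]
M ⇒ M+Y   [M -> M + Y]
M+Y ⇒ M+Y+Y   [M -> M + Y]
M+Y+Y ⇒ Y+Y+Y   [M -> Y]
Y+Y+Y ⇒ i+Y+Y   [Y -> i]
i+Y+Y ⇒ i+i+Y   [Y -> i]
i+i+Y ⇒ i+i+i   [Y -> i]

S ⇒ M ⇒ M+Y ⇒ M+Y+Y ⇒ Y+Y+Y ⇒ i+Y+Y ⇒ i+i+Y ⇒ i+i+i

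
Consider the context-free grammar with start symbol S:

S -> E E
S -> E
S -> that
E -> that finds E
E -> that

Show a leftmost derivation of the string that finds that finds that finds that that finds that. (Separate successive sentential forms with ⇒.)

S ⇒ E E ⇒ that finds E E ⇒ that finds that finds E E ⇒ that finds that finds that finds E E ⇒ that finds that finds that finds that E ⇒ that finds that finds that finds that that finds E ⇒ that finds that finds that finds that that finds that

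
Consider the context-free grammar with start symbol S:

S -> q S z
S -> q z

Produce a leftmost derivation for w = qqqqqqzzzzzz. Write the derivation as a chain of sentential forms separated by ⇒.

S ⇒ qSz   [S -> q S z]
qSz ⇒ qqSzz   [S -> q S z]
qqSzz ⇒ qqqSzzz   [S -> q S z]
qqqSzzz ⇒ qqqqSzzzz   [S -> q S z]
qqqqSzzzz ⇒ qqqqqSzzzzz   [S -> q S z]
qqqqqSzzzzz ⇒ qqqqqqzzzzzz   [S -> q z]

S ⇒ qSz ⇒ qqSzz ⇒ qqqSzzz ⇒ qqqqSzzzz ⇒ qqqqqSzzzzz ⇒ qqqqqqzzzzzz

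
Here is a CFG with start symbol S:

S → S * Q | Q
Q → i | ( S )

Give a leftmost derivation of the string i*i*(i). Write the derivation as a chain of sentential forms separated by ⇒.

S ⇒ S*Q   [S → S * Q]
S*Q ⇒ S*Q*Q   [S → S * Q]
S*Q*Q ⇒ Q*Q*Q   [S → Q]
Q*Q*Q ⇒ i*Q*Q   [Q → i]
i*Q*Q ⇒ i*i*Q   [Q → i]
i*i*Q ⇒ i*i*(S)   [Q → ( S )]
i*i*(S) ⇒ i*i*(Q)   [S → Q]
i*i*(Q) ⇒ i*i*(i)   [Q → i]

S ⇒ S*Q ⇒ S*Q*Q ⇒ Q*Q*Q ⇒ i*Q*Q ⇒ i*i*Q ⇒ i*i*(S) ⇒ i*i*(Q) ⇒ i*i*(i)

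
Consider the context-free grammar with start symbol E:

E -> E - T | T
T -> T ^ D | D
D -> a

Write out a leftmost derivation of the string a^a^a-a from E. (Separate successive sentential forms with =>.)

E => E-T => T-T => T^D-T => T^D^D-T => D^D^D-T => a^D^D-T => a^a^D-T => a^a^a-T => a^a^a-D => a^a^a-a

E => E-T   [E -> E - T]
E-T => T-T   [E -> T]
T-T => T^D-T   [T -> T ^ D]
T^D-T => T^D^D-T   [T -> T ^ D]
T^D^D-T => D^D^D-T   [T -> D]
D^D^D-T => a^D^D-T   [D -> a]
a^D^D-T => a^a^D-T   [D -> a]
a^a^D-T => a^a^a-T   [D -> a]
a^a^a-T => a^a^a-D   [T -> D]
a^a^a-D => a^a^a-a   [D -> a]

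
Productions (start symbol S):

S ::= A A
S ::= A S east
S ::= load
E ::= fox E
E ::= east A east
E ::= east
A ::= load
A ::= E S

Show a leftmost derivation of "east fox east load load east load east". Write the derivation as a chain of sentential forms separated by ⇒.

S ⇒ A S east   [S ::= A S east]
A S east ⇒ E S S east   [A ::= E S]
E S S east ⇒ east S S east   [E ::= east]
east S S east ⇒ east A S east S east   [S ::= A S east]
east A S east S east ⇒ east E S S east S east   [A ::= E S]
east E S S east S east ⇒ east fox E S S east S east   [E ::= fox E]
east fox E S S east S east ⇒ east fox east S S east S east   [E ::= east]
east fox east S S east S east ⇒ east fox east load S east S east   [S ::= load]
east fox east load S east S east ⇒ east fox east load load east S east   [S ::= load]
east fox east load load east S east ⇒ east fox east load load east load east   [S ::= load]

S ⇒ A S east ⇒ E S S east ⇒ east S S east ⇒ east A S east S east ⇒ east E S S east S east ⇒ east fox E S S east S east ⇒ east fox east S S east S east ⇒ east fox east load S east S east ⇒ east fox east load load east S east ⇒ east fox east load load east load east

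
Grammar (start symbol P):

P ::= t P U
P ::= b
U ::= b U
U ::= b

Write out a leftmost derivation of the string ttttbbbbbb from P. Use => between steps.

P => tPU => ttPUU => tttPUUU => ttttPUUUU => ttttbUUUU => ttttbbUUU => ttttbbbUU => ttttbbbbUU => ttttbbbbbU => ttttbbbbbb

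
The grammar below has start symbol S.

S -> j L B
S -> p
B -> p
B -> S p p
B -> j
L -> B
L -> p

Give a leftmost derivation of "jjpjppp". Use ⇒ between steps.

S ⇒ jLB ⇒ jBB ⇒ jSppB ⇒ jjLBppB ⇒ jjBBppB ⇒ jjpBppB ⇒ jjpjppB ⇒ jjpjppp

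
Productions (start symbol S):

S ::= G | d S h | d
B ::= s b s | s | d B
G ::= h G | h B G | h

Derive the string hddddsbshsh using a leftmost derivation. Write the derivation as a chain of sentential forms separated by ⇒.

S ⇒ G   [S ::= G]
G ⇒ hBG   [G ::= h B G]
hBG ⇒ hdBG   [B ::= d B]
hdBG ⇒ hddBG   [B ::= d B]
hddBG ⇒ hdddBG   [B ::= d B]
hdddBG ⇒ hddddBG   [B ::= d B]
hddddBG ⇒ hddddsbsG   [B ::= s b s]
hddddsbsG ⇒ hddddsbshBG   [G ::= h B G]
hddddsbshBG ⇒ hddddsbshsG   [B ::= s]
hddddsbshsG ⇒ hddddsbshsh   [G ::= h]

S ⇒ G ⇒ hBG ⇒ hdBG ⇒ hddBG ⇒ hdddBG ⇒ hddddBG ⇒ hddddsbsG ⇒ hddddsbshBG ⇒ hddddsbshsG ⇒ hddddsbshsh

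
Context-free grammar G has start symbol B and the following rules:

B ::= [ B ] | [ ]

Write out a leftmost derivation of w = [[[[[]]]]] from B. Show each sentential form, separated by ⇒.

B ⇒ [B] ⇒ [[B]] ⇒ [[[B]]] ⇒ [[[[B]]]] ⇒ [[[[[]]]]]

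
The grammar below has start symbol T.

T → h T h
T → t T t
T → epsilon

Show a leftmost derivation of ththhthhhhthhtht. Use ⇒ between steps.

T ⇒ tTt ⇒ thTht ⇒ thtTtht ⇒ ththThtht ⇒ ththhThhtht ⇒ ththhtTthhtht ⇒ ththhthThthhtht ⇒ ththhthhThhthhtht ⇒ ththhthhhhthhtht

T ⇒ tTt   [T → t T t]
tTt ⇒ thTht   [T → h T h]
thTht ⇒ thtTtht   [T → t T t]
thtTtht ⇒ ththThtht   [T → h T h]
ththThtht ⇒ ththhThhtht   [T → h T h]
ththhThhtht ⇒ ththhtTthhtht   [T → t T t]
ththhtTthhtht ⇒ ththhthThthhtht   [T → h T h]
ththhthThthhtht ⇒ ththhthhThhthhtht   [T → h T h]
ththhthhThhthhtht ⇒ ththhthhhhthhtht   [T → epsilon]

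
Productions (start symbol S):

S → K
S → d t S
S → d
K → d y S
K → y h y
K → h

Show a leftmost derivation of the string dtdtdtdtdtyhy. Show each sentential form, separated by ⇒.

S ⇒ dtS   [S → d t S]
dtS ⇒ dtdtS   [S → d t S]
dtdtS ⇒ dtdtdtS   [S → d t S]
dtdtdtS ⇒ dtdtdtdtS   [S → d t S]
dtdtdtdtS ⇒ dtdtdtdtdtS   [S → d t S]
dtdtdtdtdtS ⇒ dtdtdtdtdtK   [S → K]
dtdtdtdtdtK ⇒ dtdtdtdtdtyhy   [K → y h y]

S⇒dtS⇒dtdtS⇒dtdtdtS⇒dtdtdtdtS⇒dtdtdtdtdtS⇒dtdtdtdtdtK⇒dtdtdtdtdtyhy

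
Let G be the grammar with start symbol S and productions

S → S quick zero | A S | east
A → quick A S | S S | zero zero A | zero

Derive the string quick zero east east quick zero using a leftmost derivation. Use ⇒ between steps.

S ⇒ S quick zero ⇒ A S quick zero ⇒ quick A S S quick zero ⇒ quick zero S S quick zero ⇒ quick zero east S quick zero ⇒ quick zero east east quick zero

S ⇒ S quick zero   [S → S quick zero]
S quick zero ⇒ A S quick zero   [S → A S]
A S quick zero ⇒ quick A S S quick zero   [A → quick A S]
quick A S S quick zero ⇒ quick zero S S quick zero   [A → zero]
quick zero S S quick zero ⇒ quick zero east S quick zero   [S → east]
quick zero east S quick zero ⇒ quick zero east east quick zero   [S → east]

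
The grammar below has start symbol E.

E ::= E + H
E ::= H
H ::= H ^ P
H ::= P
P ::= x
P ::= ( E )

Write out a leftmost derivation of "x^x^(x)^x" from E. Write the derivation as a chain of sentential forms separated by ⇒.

E ⇒ H   [E ::= H]
H ⇒ H^P   [H ::= H ^ P]
H^P ⇒ H^P^P   [H ::= H ^ P]
H^P^P ⇒ H^P^P^P   [H ::= H ^ P]
H^P^P^P ⇒ P^P^P^P   [H ::= P]
P^P^P^P ⇒ x^P^P^P   [P ::= x]
x^P^P^P ⇒ x^x^P^P   [P ::= x]
x^x^P^P ⇒ x^x^(E)^P   [P ::= ( E )]
x^x^(E)^P ⇒ x^x^(H)^P   [E ::= H]
x^x^(H)^P ⇒ x^x^(P)^P   [H ::= P]
x^x^(P)^P ⇒ x^x^(x)^P   [P ::= x]
x^x^(x)^P ⇒ x^x^(x)^x   [P ::= x]

E ⇒ H ⇒ H^P ⇒ H^P^P ⇒ H^P^P^P ⇒ P^P^P^P ⇒ x^P^P^P ⇒ x^x^P^P ⇒ x^x^(E)^P ⇒ x^x^(H)^P ⇒ x^x^(P)^P ⇒ x^x^(x)^P ⇒ x^x^(x)^x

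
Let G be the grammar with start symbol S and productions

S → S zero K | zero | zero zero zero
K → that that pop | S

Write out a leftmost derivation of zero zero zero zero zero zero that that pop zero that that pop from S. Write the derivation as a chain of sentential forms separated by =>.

S => S zero K => zero zero K => zero zero S => zero zero S zero K => zero zero S zero K zero K => zero zero zero zero zero zero K zero K => zero zero zero zero zero zero that that pop zero K => zero zero zero zero zero zero that that pop zero that that pop

S => S zero K   [S → S zero K]
S zero K => zero zero K   [S → zero]
zero zero K => zero zero S   [K → S]
zero zero S => zero zero S zero K   [S → S zero K]
zero zero S zero K => zero zero S zero K zero K   [S → S zero K]
zero zero S zero K zero K => zero zero zero zero zero zero K zero K   [S → zero zero zero]
zero zero zero zero zero zero K zero K => zero zero zero zero zero zero that that pop zero K   [K → that that pop]
zero zero zero zero zero zero that that pop zero K => zero zero zero zero zero zero that that pop zero that that pop   [K → that that pop]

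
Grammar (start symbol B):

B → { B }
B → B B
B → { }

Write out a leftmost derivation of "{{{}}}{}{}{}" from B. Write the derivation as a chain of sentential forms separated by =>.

B => BB   [B → B B]
BB => BBB   [B → B B]
BBB => BBBB   [B → B B]
BBBB => {B}BBB   [B → { B }]
{B}BBB => {{B}}BBB   [B → { B }]
{{B}}BBB => {{{}}}BBB   [B → { }]
{{{}}}BBB => {{{}}}{}BB   [B → { }]
{{{}}}{}BB => {{{}}}{}{}B   [B → { }]
{{{}}}{}{}B => {{{}}}{}{}{}   [B → { }]

B=>BB=>BBB=>BBBB=>{B}BBB=>{{B}}BBB=>{{{}}}BBB=>{{{}}}{}BB=>{{{}}}{}{}B=>{{{}}}{}{}{}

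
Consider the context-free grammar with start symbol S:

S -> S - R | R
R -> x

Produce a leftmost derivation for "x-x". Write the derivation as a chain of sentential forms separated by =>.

S => S-R => R-R => x-R => x-x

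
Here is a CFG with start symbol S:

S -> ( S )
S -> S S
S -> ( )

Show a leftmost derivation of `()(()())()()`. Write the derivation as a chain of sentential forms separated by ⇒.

S ⇒ SS ⇒ SSS ⇒ ()SS ⇒ ()SSS ⇒ ()(S)SS ⇒ ()(SS)SS ⇒ ()(()S)SS ⇒ ()(()())SS ⇒ ()(()())()S ⇒ ()(()())()()

S ⇒ SS   [S -> S S]
SS ⇒ SSS   [S -> S S]
SSS ⇒ ()SS   [S -> ( )]
()SS ⇒ ()SSS   [S -> S S]
()SSS ⇒ ()(S)SS   [S -> ( S )]
()(S)SS ⇒ ()(SS)SS   [S -> S S]
()(SS)SS ⇒ ()(()S)SS   [S -> ( )]
()(()S)SS ⇒ ()(()())SS   [S -> ( )]
()(()())SS ⇒ ()(()())()S   [S -> ( )]
()(()())()S ⇒ ()(()())()()   [S -> ( )]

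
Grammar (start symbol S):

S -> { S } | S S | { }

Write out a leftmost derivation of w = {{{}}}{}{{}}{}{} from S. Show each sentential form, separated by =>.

S => SS => {S}S => {{S}}S => {{{}}}S => {{{}}}SS => {{{}}}SSS => {{{}}}SSSS => {{{}}}{}SSS => {{{}}}{}{S}SS => {{{}}}{}{{}}SS => {{{}}}{}{{}}{}S => {{{}}}{}{{}}{}{}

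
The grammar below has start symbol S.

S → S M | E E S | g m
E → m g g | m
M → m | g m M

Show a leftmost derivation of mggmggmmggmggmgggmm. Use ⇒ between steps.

S ⇒ SM   [S → S M]
SM ⇒ EESM   [S → E E S]
EESM ⇒ mggESM   [E → m g g]
mggESM ⇒ mggmggSM   [E → m g g]
mggmggSM ⇒ mggmggEESM   [S → E E S]
mggmggEESM ⇒ mggmggmESM   [E → m]
mggmggmESM ⇒ mggmggmmggSM   [E → m g g]
mggmggmmggSM ⇒ mggmggmmggEESM   [S → E E S]
mggmggmmggEESM ⇒ mggmggmmggmggESM   [E → m g g]
mggmggmmggmggESM ⇒ mggmggmmggmggmggSM   [E → m g g]
mggmggmmggmggmggSM ⇒ mggmggmmggmggmgggmM   [S → g m]
mggmggmmggmggmgggmM ⇒ mggmggmmggmggmgggmm   [M → m]

S ⇒ SM ⇒ EESM ⇒ mggESM ⇒ mggmggSM ⇒ mggmggEESM ⇒ mggmggmESM ⇒ mggmggmmggSM ⇒ mggmggmmggEESM ⇒ mggmggmmggmggESM ⇒ mggmggmmggmggmggSM ⇒ mggmggmmggmggmgggmM ⇒ mggmggmmggmggmgggmm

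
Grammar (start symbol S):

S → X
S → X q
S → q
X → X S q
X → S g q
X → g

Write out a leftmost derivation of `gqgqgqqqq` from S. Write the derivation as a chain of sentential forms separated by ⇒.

S ⇒ Xq ⇒ XSqq ⇒ gSqq ⇒ gXqqq ⇒ gSgqqqq ⇒ gXgqqqq ⇒ gSgqgqqqq ⇒ gqgqgqqqq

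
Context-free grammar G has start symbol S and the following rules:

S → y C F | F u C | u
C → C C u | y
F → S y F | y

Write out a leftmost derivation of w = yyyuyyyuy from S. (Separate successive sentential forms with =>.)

S => FuC => SyFuC => yCFyFuC => yCCuFyFuC => yyCuFyFuC => yyyuFyFuC => yyyuyyFuC => yyyuyyyuC => yyyuyyyuy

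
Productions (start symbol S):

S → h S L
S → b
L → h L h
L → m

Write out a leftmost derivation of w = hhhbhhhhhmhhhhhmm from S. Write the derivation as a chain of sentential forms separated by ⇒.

S⇒hSL⇒hhSLL⇒hhhSLLL⇒hhhbLLL⇒hhhbhLhLL⇒hhhbhhLhhLL⇒hhhbhhhLhhhLL⇒hhhbhhhhLhhhhLL⇒hhhbhhhhhLhhhhhLL⇒hhhbhhhhhmhhhhhLL⇒hhhbhhhhhmhhhhhmL⇒hhhbhhhhhmhhhhhmm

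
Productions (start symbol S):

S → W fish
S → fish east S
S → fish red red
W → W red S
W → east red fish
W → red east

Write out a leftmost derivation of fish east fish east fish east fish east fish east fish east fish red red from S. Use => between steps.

S => fish east S => fish east fish east S => fish east fish east fish east S => fish east fish east fish east fish east S => fish east fish east fish east fish east fish east S => fish east fish east fish east fish east fish east fish east S => fish east fish east fish east fish east fish east fish east fish red red

S => fish east S   [S → fish east S]
fish east S => fish east fish east S   [S → fish east S]
fish east fish east S => fish east fish east fish east S   [S → fish east S]
fish east fish east fish east S => fish east fish east fish east fish east S   [S → fish east S]
fish east fish east fish east fish east S => fish east fish east fish east fish east fish east S   [S → fish east S]
fish east fish east fish east fish east fish east S => fish east fish east fish east fish east fish east fish east S   [S → fish east S]
fish east fish east fish east fish east fish east fish east S => fish east fish east fish east fish east fish east fish east fish red red   [S → fish red red]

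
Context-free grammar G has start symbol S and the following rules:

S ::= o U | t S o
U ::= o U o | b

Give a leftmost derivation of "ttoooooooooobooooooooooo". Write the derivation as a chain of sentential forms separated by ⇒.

S ⇒ tSo   [S ::= t S o]
tSo ⇒ ttSoo   [S ::= t S o]
ttSoo ⇒ ttoUoo   [S ::= o U]
ttoUoo ⇒ ttooUooo   [U ::= o U o]
ttooUooo ⇒ ttoooUoooo   [U ::= o U o]
ttoooUoooo ⇒ ttooooUooooo   [U ::= o U o]
ttooooUooooo ⇒ ttoooooUoooooo   [U ::= o U o]
ttoooooUoooooo ⇒ ttooooooUooooooo   [U ::= o U o]
ttooooooUooooooo ⇒ ttoooooooUoooooooo   [U ::= o U o]
ttoooooooUoooooooo ⇒ ttooooooooUooooooooo   [U ::= o U o]
ttooooooooUooooooooo ⇒ ttoooooooooUoooooooooo   [U ::= o U o]
ttoooooooooUoooooooooo ⇒ ttooooooooooUooooooooooo   [U ::= o U o]
ttooooooooooUooooooooooo ⇒ ttoooooooooobooooooooooo   [U ::= b]

S ⇒ tSo ⇒ ttSoo ⇒ ttoUoo ⇒ ttooUooo ⇒ ttoooUoooo ⇒ ttooooUooooo ⇒ ttoooooUoooooo ⇒ ttooooooUooooooo ⇒ ttoooooooUoooooooo ⇒ ttooooooooUooooooooo ⇒ ttoooooooooUoooooooooo ⇒ ttooooooooooUooooooooooo ⇒ ttoooooooooobooooooooooo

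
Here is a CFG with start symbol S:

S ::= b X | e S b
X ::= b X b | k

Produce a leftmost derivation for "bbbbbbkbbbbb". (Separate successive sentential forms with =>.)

S => bX   [S ::= b X]
bX => bbXb   [X ::= b X b]
bbXb => bbbXbb   [X ::= b X b]
bbbXbb => bbbbXbbb   [X ::= b X b]
bbbbXbbb => bbbbbXbbbb   [X ::= b X b]
bbbbbXbbbb => bbbbbbXbbbbb   [X ::= b X b]
bbbbbbXbbbbb => bbbbbbkbbbbb   [X ::= k]

S => bX => bbXb => bbbXbb => bbbbXbbb => bbbbbXbbbb => bbbbbbXbbbbb => bbbbbbkbbbbb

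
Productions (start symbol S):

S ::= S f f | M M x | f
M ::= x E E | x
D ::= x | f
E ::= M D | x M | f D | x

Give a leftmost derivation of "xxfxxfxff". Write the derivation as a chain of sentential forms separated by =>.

S => Sff => MMxff => xMxff => xxEExff => xxfDExff => xxfxExff => xxfxMDxff => xxfxxDxff => xxfxxfxff

S => Sff   [S ::= S f f]
Sff => MMxff   [S ::= M M x]
MMxff => xMxff   [M ::= x]
xMxff => xxEExff   [M ::= x E E]
xxEExff => xxfDExff   [E ::= f D]
xxfDExff => xxfxExff   [D ::= x]
xxfxExff => xxfxMDxff   [E ::= M D]
xxfxMDxff => xxfxxDxff   [M ::= x]
xxfxxDxff => xxfxxfxff   [D ::= f]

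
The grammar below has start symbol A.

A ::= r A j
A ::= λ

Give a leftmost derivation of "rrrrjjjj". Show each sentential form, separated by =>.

A => rAj => rrAjj => rrrAjjj => rrrrAjjjj => rrrrjjjj

A => rAj   [A ::= r A j]
rAj => rrAjj   [A ::= r A j]
rrAjj => rrrAjjj   [A ::= r A j]
rrrAjjj => rrrrAjjjj   [A ::= r A j]
rrrrAjjjj => rrrrjjjj   [A ::= λ]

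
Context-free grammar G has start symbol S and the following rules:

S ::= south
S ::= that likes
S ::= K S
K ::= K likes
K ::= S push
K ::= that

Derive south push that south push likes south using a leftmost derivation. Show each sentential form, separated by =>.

S => K S => S push S => south push S => south push K S => south push K likes S => south push S push likes S => south push K S push likes S => south push that S push likes S => south push that south push likes S => south push that south push likes south

S => K S   [S ::= K S]
K S => S push S   [K ::= S push]
S push S => south push S   [S ::= south]
south push S => south push K S   [S ::= K S]
south push K S => south push K likes S   [K ::= K likes]
south push K likes S => south push S push likes S   [K ::= S push]
south push S push likes S => south push K S push likes S   [S ::= K S]
south push K S push likes S => south push that S push likes S   [K ::= that]
south push that S push likes S => south push that south push likes S   [S ::= south]
south push that south push likes S => south push that south push likes south   [S ::= south]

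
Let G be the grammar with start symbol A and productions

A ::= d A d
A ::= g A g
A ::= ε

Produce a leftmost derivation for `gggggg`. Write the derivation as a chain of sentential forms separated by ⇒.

A⇒gAg⇒ggAgg⇒gggAggg⇒gggggg

A ⇒ gAg   [A ::= g A g]
gAg ⇒ ggAgg   [A ::= g A g]
ggAgg ⇒ gggAggg   [A ::= g A g]
gggAggg ⇒ gggggg   [A ::= ε]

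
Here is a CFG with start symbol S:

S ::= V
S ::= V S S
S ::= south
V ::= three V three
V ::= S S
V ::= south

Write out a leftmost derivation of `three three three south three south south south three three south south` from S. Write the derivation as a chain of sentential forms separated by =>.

S => V S S => three V three S S => three three V three three S S => three three S S three three S S => three three V S S S three three S S => three three three V three S S S three three S S => three three three south three S S S three three S S => three three three south three south S S three three S S => three three three south three south south S three three S S => three three three south three south south south three three S S => three three three south three south south south three three south S => three three three south three south south south three three south south

S => V S S   [S ::= V S S]
V S S => three V three S S   [V ::= three V three]
three V three S S => three three V three three S S   [V ::= three V three]
three three V three three S S => three three S S three three S S   [V ::= S S]
three three S S three three S S => three three V S S S three three S S   [S ::= V S S]
three three V S S S three three S S => three three three V three S S S three three S S   [V ::= three V three]
three three three V three S S S three three S S => three three three south three S S S three three S S   [V ::= south]
three three three south three S S S three three S S => three three three south three south S S three three S S   [S ::= south]
three three three south three south S S three three S S => three three three south three south south S three three S S   [S ::= south]
three three three south three south south S three three S S => three three three south three south south south three three S S   [S ::= south]
three three three south three south south south three three S S => three three three south three south south south three three south S   [S ::= south]
three three three south three south south south three three south S => three three three south three south south south three three south south   [S ::= south]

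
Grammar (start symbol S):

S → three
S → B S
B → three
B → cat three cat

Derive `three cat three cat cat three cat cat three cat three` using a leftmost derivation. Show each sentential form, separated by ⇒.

S ⇒ B S   [S → B S]
B S ⇒ three S   [B → three]
three S ⇒ three B S   [S → B S]
three B S ⇒ three cat three cat S   [B → cat three cat]
three cat three cat S ⇒ three cat three cat B S   [S → B S]
three cat three cat B S ⇒ three cat three cat cat three cat S   [B → cat three cat]
three cat three cat cat three cat S ⇒ three cat three cat cat three cat B S   [S → B S]
three cat three cat cat three cat B S ⇒ three cat three cat cat three cat cat three cat S   [B → cat three cat]
three cat three cat cat three cat cat three cat S ⇒ three cat three cat cat three cat cat three cat three   [S → three]

S ⇒ B S ⇒ three S ⇒ three B S ⇒ three cat three cat S ⇒ three cat three cat B S ⇒ three cat three cat cat three cat S ⇒ three cat three cat cat three cat B S ⇒ three cat three cat cat three cat cat three cat S ⇒ three cat three cat cat three cat cat three cat three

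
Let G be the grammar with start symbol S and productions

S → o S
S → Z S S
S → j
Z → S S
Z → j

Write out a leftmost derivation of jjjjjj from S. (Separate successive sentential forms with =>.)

S => ZSS   [S → Z S S]
ZSS => jSS   [Z → j]
jSS => jZSSS   [S → Z S S]
jZSSS => jSSSSS   [Z → S S]
jSSSSS => jjSSSS   [S → j]
jjSSSS => jjjSSS   [S → j]
jjjSSS => jjjjSS   [S → j]
jjjjSS => jjjjjS   [S → j]
jjjjjS => jjjjjj   [S → j]

S=>ZSS=>jSS=>jZSSS=>jSSSSS=>jjSSSS=>jjjSSS=>jjjjSS=>jjjjjS=>jjjjjj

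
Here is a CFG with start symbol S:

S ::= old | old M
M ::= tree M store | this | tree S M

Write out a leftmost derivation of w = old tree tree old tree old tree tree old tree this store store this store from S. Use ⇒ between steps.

S ⇒ old M   [S ::= old M]
old M ⇒ old tree M store   [M ::= tree M store]
old tree M store ⇒ old tree tree S M store   [M ::= tree S M]
old tree tree S M store ⇒ old tree tree old M store   [S ::= old]
old tree tree old M store ⇒ old tree tree old tree S M store   [M ::= tree S M]
old tree tree old tree S M store ⇒ old tree tree old tree old M M store   [S ::= old M]
old tree tree old tree old M M store ⇒ old tree tree old tree old tree M store M store   [M ::= tree M store]
old tree tree old tree old tree M store M store ⇒ old tree tree old tree old tree tree S M store M store   [M ::= tree S M]
old tree tree old tree old tree tree S M store M store ⇒ old tree tree old tree old tree tree old M store M store   [S ::= old]
old tree tree old tree old tree tree old M store M store ⇒ old tree tree old tree old tree tree old tree M store store M store   [M ::= tree M store]
old tree tree old tree old tree tree old tree M store store M store ⇒ old tree tree old tree old tree tree old tree this store store M store   [M ::= this]
old tree tree old tree old tree tree old tree this store store M store ⇒ old tree tree old tree old tree tree old tree this store store this store   [M ::= this]

S ⇒ old M ⇒ old tree M store ⇒ old tree tree S M store ⇒ old tree tree old M store ⇒ old tree tree old tree S M store ⇒ old tree tree old tree old M M store ⇒ old tree tree old tree old tree M store M store ⇒ old tree tree old tree old tree tree S M store M store ⇒ old tree tree old tree old tree tree old M store M store ⇒ old tree tree old tree old tree tree old tree M store store M store ⇒ old tree tree old tree old tree tree old tree this store store M store ⇒ old tree tree old tree old tree tree old tree this store store this store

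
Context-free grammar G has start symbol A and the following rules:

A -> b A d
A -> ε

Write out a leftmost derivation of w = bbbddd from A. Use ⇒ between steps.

A ⇒ bAd ⇒ bbAdd ⇒ bbbAddd ⇒ bbbddd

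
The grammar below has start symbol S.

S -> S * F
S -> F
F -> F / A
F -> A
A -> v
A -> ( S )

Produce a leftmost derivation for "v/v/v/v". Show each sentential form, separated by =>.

S => F => F/A => F/A/A => F/A/A/A => A/A/A/A => v/A/A/A => v/v/A/A => v/v/v/A => v/v/v/v

S => F   [S -> F]
F => F/A   [F -> F / A]
F/A => F/A/A   [F -> F / A]
F/A/A => F/A/A/A   [F -> F / A]
F/A/A/A => A/A/A/A   [F -> A]
A/A/A/A => v/A/A/A   [A -> v]
v/A/A/A => v/v/A/A   [A -> v]
v/v/A/A => v/v/v/A   [A -> v]
v/v/v/A => v/v/v/v   [A -> v]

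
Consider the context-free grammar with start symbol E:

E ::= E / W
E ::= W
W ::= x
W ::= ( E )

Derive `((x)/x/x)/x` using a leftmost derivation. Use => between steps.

E=>E/W=>W/W=>(E)/W=>(E/W)/W=>(E/W/W)/W=>(W/W/W)/W=>((E)/W/W)/W=>((W)/W/W)/W=>((x)/W/W)/W=>((x)/x/W)/W=>((x)/x/x)/W=>((x)/x/x)/x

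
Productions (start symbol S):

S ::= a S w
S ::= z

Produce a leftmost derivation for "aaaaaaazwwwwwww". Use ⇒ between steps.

S ⇒ aSw   [S ::= a S w]
aSw ⇒ aaSww   [S ::= a S w]
aaSww ⇒ aaaSwww   [S ::= a S w]
aaaSwww ⇒ aaaaSwwww   [S ::= a S w]
aaaaSwwww ⇒ aaaaaSwwwww   [S ::= a S w]
aaaaaSwwwww ⇒ aaaaaaSwwwwww   [S ::= a S w]
aaaaaaSwwwwww ⇒ aaaaaaaSwwwwwww   [S ::= a S w]
aaaaaaaSwwwwwww ⇒ aaaaaaazwwwwwww   [S ::= z]

S⇒aSw⇒aaSww⇒aaaSwww⇒aaaaSwwww⇒aaaaaSwwwww⇒aaaaaaSwwwwww⇒aaaaaaaSwwwwwww⇒aaaaaaazwwwwwww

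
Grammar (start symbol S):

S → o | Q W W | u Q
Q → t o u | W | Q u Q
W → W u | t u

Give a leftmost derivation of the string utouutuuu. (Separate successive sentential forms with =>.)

S => uQ => uQuQ => utouuQ => utouuW => utouuWu => utouuWuu => utouutuuu

S => uQ   [S → u Q]
uQ => uQuQ   [Q → Q u Q]
uQuQ => utouuQ   [Q → t o u]
utouuQ => utouuW   [Q → W]
utouuW => utouuWu   [W → W u]
utouuWu => utouuWuu   [W → W u]
utouuWuu => utouutuuu   [W → t u]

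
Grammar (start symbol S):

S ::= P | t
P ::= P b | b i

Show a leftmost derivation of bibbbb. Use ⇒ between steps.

S⇒P⇒Pb⇒Pbb⇒Pbbb⇒Pbbbb⇒bibbbb

S ⇒ P   [S ::= P]
P ⇒ Pb   [P ::= P b]
Pb ⇒ Pbb   [P ::= P b]
Pbb ⇒ Pbbb   [P ::= P b]
Pbbb ⇒ Pbbbb   [P ::= P b]
Pbbbb ⇒ bibbbb   [P ::= b i]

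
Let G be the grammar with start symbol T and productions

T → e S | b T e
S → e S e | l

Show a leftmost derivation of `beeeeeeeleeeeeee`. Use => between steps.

T=>bTe=>beSe=>beeSee=>beeeSeee=>beeeeSeeee=>beeeeeSeeeee=>beeeeeeSeeeeee=>beeeeeeeSeeeeeee=>beeeeeeeleeeeeee

T => bTe   [T → b T e]
bTe => beSe   [T → e S]
beSe => beeSee   [S → e S e]
beeSee => beeeSeee   [S → e S e]
beeeSeee => beeeeSeeee   [S → e S e]
beeeeSeeee => beeeeeSeeeee   [S → e S e]
beeeeeSeeeee => beeeeeeSeeeeee   [S → e S e]
beeeeeeSeeeeee => beeeeeeeSeeeeeee   [S → e S e]
beeeeeeeSeeeeeee => beeeeeeeleeeeeee   [S → l]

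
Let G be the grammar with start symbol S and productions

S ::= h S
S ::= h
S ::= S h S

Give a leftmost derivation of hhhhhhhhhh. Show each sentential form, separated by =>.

S=>ShS=>ShShS=>hShShS=>hShShShS=>hhhShShS=>hhhShShShS=>hhhhhShShS=>hhhhhhhShS=>hhhhhhhhhS=>hhhhhhhhhh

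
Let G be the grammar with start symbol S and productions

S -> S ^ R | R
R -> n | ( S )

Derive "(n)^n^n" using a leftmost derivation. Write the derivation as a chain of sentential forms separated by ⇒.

S ⇒ S^R   [S -> S ^ R]
S^R ⇒ S^R^R   [S -> S ^ R]
S^R^R ⇒ R^R^R   [S -> R]
R^R^R ⇒ (S)^R^R   [R -> ( S )]
(S)^R^R ⇒ (R)^R^R   [S -> R]
(R)^R^R ⇒ (n)^R^R   [R -> n]
(n)^R^R ⇒ (n)^n^R   [R -> n]
(n)^n^R ⇒ (n)^n^n   [R -> n]

S ⇒ S^R ⇒ S^R^R ⇒ R^R^R ⇒ (S)^R^R ⇒ (R)^R^R ⇒ (n)^R^R ⇒ (n)^n^R ⇒ (n)^n^n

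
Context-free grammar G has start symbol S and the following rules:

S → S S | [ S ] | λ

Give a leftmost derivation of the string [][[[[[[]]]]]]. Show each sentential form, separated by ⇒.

S⇒SS⇒[S]S⇒[]S⇒[][S]⇒[][[S]]⇒[][[[S]]]⇒[][[[[S]]]]⇒[][[[[[S]]]]]⇒[][[[[[SS]]]]]⇒[][[[[[[S]S]]]]]⇒[][[[[[[]S]]]]]⇒[][[[[[[]]]]]]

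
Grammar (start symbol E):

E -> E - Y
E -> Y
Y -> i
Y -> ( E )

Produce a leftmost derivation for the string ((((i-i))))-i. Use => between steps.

E => E-Y   [E -> E - Y]
E-Y => Y-Y   [E -> Y]
Y-Y => (E)-Y   [Y -> ( E )]
(E)-Y => (Y)-Y   [E -> Y]
(Y)-Y => ((E))-Y   [Y -> ( E )]
((E))-Y => ((Y))-Y   [E -> Y]
((Y))-Y => (((E)))-Y   [Y -> ( E )]
(((E)))-Y => (((Y)))-Y   [E -> Y]
(((Y)))-Y => ((((E))))-Y   [Y -> ( E )]
((((E))))-Y => ((((E-Y))))-Y   [E -> E - Y]
((((E-Y))))-Y => ((((Y-Y))))-Y   [E -> Y]
((((Y-Y))))-Y => ((((i-Y))))-Y   [Y -> i]
((((i-Y))))-Y => ((((i-i))))-Y   [Y -> i]
((((i-i))))-Y => ((((i-i))))-i   [Y -> i]

E => E-Y => Y-Y => (E)-Y => (Y)-Y => ((E))-Y => ((Y))-Y => (((E)))-Y => (((Y)))-Y => ((((E))))-Y => ((((E-Y))))-Y => ((((Y-Y))))-Y => ((((i-Y))))-Y => ((((i-i))))-Y => ((((i-i))))-i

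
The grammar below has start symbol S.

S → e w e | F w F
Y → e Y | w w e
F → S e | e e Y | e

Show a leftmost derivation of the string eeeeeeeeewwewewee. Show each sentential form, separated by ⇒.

S ⇒ FwF ⇒ eeYwF ⇒ eeeYwF ⇒ eeeeYwF ⇒ eeeeeYwF ⇒ eeeeeeYwF ⇒ eeeeeeeYwF ⇒ eeeeeeeeYwF ⇒ eeeeeeeeeYwF ⇒ eeeeeeeeewwewF ⇒ eeeeeeeeewwewSe ⇒ eeeeeeeeewwewewee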